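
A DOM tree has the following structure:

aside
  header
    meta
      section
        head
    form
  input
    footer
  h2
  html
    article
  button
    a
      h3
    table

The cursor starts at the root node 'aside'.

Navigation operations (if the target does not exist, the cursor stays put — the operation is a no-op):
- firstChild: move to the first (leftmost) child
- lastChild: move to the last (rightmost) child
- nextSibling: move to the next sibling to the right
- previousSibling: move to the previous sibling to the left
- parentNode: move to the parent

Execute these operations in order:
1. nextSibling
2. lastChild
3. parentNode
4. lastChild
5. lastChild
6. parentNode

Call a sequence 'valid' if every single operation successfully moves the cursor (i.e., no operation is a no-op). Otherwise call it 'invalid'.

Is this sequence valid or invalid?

After 1 (nextSibling): aside (no-op, stayed)
After 2 (lastChild): button
After 3 (parentNode): aside
After 4 (lastChild): button
After 5 (lastChild): table
After 6 (parentNode): button

Answer: invalid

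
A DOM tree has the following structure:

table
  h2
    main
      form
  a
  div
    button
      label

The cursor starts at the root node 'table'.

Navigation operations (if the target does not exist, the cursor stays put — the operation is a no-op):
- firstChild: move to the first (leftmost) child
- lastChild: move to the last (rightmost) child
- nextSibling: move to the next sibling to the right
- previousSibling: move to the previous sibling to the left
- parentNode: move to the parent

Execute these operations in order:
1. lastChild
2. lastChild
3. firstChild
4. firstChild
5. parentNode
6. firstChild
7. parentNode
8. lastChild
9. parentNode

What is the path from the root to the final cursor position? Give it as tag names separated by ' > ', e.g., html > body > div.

After 1 (lastChild): div
After 2 (lastChild): button
After 3 (firstChild): label
After 4 (firstChild): label (no-op, stayed)
After 5 (parentNode): button
After 6 (firstChild): label
After 7 (parentNode): button
After 8 (lastChild): label
After 9 (parentNode): button

Answer: table > div > button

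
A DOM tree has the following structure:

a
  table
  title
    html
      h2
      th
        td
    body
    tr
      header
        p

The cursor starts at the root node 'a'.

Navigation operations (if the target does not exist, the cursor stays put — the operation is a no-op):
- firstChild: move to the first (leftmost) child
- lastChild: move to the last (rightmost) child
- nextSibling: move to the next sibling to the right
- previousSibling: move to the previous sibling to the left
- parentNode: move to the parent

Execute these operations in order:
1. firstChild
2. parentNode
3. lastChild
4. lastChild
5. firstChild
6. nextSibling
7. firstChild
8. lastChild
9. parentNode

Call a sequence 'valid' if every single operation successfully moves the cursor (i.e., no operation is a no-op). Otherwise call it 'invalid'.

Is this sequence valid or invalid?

After 1 (firstChild): table
After 2 (parentNode): a
After 3 (lastChild): title
After 4 (lastChild): tr
After 5 (firstChild): header
After 6 (nextSibling): header (no-op, stayed)
After 7 (firstChild): p
After 8 (lastChild): p (no-op, stayed)
After 9 (parentNode): header

Answer: invalid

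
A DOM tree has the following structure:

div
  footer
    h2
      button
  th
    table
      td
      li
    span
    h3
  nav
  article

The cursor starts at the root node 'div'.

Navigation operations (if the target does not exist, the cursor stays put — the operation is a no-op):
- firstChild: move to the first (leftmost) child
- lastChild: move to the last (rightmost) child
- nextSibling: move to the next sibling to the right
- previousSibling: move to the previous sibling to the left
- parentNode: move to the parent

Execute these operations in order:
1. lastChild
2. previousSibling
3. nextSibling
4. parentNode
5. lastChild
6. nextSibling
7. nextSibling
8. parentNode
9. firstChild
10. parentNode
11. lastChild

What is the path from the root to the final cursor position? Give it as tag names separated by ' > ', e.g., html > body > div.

After 1 (lastChild): article
After 2 (previousSibling): nav
After 3 (nextSibling): article
After 4 (parentNode): div
After 5 (lastChild): article
After 6 (nextSibling): article (no-op, stayed)
After 7 (nextSibling): article (no-op, stayed)
After 8 (parentNode): div
After 9 (firstChild): footer
After 10 (parentNode): div
After 11 (lastChild): article

Answer: div > article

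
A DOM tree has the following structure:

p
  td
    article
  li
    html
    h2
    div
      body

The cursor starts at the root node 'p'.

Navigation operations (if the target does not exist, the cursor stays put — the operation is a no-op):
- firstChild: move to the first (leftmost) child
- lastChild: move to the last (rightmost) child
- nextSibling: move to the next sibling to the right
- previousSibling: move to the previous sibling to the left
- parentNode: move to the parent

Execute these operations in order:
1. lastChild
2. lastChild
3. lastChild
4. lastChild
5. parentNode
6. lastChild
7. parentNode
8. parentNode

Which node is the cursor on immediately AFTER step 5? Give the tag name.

After 1 (lastChild): li
After 2 (lastChild): div
After 3 (lastChild): body
After 4 (lastChild): body (no-op, stayed)
After 5 (parentNode): div

Answer: div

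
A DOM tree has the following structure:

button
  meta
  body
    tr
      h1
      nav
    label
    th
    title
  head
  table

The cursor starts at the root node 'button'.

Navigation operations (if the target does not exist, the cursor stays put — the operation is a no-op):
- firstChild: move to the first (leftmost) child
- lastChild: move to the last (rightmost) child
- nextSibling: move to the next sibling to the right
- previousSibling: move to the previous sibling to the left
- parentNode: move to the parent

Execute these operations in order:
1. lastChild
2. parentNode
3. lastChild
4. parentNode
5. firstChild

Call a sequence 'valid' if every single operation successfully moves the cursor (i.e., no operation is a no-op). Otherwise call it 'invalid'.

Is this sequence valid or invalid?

After 1 (lastChild): table
After 2 (parentNode): button
After 3 (lastChild): table
After 4 (parentNode): button
After 5 (firstChild): meta

Answer: valid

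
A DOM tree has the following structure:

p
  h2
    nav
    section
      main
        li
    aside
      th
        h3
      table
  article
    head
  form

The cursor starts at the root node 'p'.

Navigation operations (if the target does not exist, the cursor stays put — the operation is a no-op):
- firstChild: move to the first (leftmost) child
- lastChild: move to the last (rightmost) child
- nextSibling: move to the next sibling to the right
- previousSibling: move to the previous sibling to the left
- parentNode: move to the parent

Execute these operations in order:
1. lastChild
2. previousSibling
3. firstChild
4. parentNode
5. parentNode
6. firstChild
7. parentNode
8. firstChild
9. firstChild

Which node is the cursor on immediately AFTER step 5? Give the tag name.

Answer: p

Derivation:
After 1 (lastChild): form
After 2 (previousSibling): article
After 3 (firstChild): head
After 4 (parentNode): article
After 5 (parentNode): p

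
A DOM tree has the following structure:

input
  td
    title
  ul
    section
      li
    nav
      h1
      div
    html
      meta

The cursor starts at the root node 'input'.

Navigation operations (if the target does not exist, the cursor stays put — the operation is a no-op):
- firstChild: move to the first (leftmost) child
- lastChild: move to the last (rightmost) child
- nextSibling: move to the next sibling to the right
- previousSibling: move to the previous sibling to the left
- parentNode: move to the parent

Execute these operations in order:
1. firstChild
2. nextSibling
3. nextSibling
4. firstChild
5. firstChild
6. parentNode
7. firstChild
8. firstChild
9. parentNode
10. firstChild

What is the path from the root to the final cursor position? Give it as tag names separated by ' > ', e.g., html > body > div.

Answer: input > ul > section > li

Derivation:
After 1 (firstChild): td
After 2 (nextSibling): ul
After 3 (nextSibling): ul (no-op, stayed)
After 4 (firstChild): section
After 5 (firstChild): li
After 6 (parentNode): section
After 7 (firstChild): li
After 8 (firstChild): li (no-op, stayed)
After 9 (parentNode): section
After 10 (firstChild): li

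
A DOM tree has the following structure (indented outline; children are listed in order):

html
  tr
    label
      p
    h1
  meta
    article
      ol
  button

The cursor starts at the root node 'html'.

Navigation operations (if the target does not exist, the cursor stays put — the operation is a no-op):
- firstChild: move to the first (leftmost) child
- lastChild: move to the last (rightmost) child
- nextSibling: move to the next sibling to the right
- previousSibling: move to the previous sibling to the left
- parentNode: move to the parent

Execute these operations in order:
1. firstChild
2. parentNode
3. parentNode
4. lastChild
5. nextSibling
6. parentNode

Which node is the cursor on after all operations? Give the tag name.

Answer: html

Derivation:
After 1 (firstChild): tr
After 2 (parentNode): html
After 3 (parentNode): html (no-op, stayed)
After 4 (lastChild): button
After 5 (nextSibling): button (no-op, stayed)
After 6 (parentNode): html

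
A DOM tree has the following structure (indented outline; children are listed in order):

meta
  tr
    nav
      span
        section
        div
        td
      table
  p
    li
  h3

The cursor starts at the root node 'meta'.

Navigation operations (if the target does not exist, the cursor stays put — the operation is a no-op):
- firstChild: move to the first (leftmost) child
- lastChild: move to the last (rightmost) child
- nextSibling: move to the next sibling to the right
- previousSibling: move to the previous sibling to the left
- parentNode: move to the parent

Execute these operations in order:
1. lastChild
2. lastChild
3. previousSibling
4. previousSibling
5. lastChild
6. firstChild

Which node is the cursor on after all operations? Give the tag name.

Answer: span

Derivation:
After 1 (lastChild): h3
After 2 (lastChild): h3 (no-op, stayed)
After 3 (previousSibling): p
After 4 (previousSibling): tr
After 5 (lastChild): nav
After 6 (firstChild): span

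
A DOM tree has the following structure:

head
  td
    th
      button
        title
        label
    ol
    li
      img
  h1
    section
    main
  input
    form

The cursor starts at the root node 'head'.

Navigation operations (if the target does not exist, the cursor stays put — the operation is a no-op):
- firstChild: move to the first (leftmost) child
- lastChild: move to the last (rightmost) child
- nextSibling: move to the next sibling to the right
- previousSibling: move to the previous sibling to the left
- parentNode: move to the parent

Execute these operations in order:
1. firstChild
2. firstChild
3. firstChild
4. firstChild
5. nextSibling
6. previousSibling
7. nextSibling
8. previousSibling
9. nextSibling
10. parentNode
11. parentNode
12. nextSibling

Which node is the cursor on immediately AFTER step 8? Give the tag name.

After 1 (firstChild): td
After 2 (firstChild): th
After 3 (firstChild): button
After 4 (firstChild): title
After 5 (nextSibling): label
After 6 (previousSibling): title
After 7 (nextSibling): label
After 8 (previousSibling): title

Answer: title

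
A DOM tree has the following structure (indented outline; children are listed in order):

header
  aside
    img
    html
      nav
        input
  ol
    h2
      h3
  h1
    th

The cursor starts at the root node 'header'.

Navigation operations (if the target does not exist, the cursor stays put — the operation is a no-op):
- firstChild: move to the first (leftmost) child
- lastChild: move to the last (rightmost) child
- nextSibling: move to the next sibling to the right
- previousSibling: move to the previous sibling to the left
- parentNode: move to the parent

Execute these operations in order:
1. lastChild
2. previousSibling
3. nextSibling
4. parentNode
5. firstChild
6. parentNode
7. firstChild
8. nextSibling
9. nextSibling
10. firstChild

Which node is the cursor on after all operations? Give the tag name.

After 1 (lastChild): h1
After 2 (previousSibling): ol
After 3 (nextSibling): h1
After 4 (parentNode): header
After 5 (firstChild): aside
After 6 (parentNode): header
After 7 (firstChild): aside
After 8 (nextSibling): ol
After 9 (nextSibling): h1
After 10 (firstChild): th

Answer: th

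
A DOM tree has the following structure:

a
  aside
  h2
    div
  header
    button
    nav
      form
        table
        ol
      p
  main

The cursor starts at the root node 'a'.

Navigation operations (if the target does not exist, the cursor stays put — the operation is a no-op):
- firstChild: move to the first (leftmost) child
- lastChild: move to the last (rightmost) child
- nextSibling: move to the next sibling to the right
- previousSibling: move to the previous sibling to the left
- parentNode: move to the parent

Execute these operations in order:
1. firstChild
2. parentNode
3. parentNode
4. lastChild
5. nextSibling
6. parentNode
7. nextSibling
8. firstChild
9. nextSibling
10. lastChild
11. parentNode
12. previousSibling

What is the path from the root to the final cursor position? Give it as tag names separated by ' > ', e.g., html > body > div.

After 1 (firstChild): aside
After 2 (parentNode): a
After 3 (parentNode): a (no-op, stayed)
After 4 (lastChild): main
After 5 (nextSibling): main (no-op, stayed)
After 6 (parentNode): a
After 7 (nextSibling): a (no-op, stayed)
After 8 (firstChild): aside
After 9 (nextSibling): h2
After 10 (lastChild): div
After 11 (parentNode): h2
After 12 (previousSibling): aside

Answer: a > aside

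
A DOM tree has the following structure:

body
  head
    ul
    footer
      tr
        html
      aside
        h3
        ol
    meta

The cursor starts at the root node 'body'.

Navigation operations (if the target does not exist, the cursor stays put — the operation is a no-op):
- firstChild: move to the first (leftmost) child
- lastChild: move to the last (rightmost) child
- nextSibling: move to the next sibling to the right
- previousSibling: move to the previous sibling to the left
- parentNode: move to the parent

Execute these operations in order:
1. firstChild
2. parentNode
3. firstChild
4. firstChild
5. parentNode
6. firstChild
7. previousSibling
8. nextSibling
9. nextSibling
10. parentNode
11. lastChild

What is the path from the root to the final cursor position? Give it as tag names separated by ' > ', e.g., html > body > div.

Answer: body > head > meta

Derivation:
After 1 (firstChild): head
After 2 (parentNode): body
After 3 (firstChild): head
After 4 (firstChild): ul
After 5 (parentNode): head
After 6 (firstChild): ul
After 7 (previousSibling): ul (no-op, stayed)
After 8 (nextSibling): footer
After 9 (nextSibling): meta
After 10 (parentNode): head
After 11 (lastChild): meta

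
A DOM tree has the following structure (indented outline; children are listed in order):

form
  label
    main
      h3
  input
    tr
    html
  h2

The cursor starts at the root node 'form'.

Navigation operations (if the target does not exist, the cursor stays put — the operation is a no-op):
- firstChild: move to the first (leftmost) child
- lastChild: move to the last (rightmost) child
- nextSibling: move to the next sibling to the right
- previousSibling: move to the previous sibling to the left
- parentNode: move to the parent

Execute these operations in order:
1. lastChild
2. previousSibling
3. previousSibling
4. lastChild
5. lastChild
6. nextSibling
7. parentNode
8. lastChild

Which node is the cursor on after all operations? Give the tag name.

Answer: h3

Derivation:
After 1 (lastChild): h2
After 2 (previousSibling): input
After 3 (previousSibling): label
After 4 (lastChild): main
After 5 (lastChild): h3
After 6 (nextSibling): h3 (no-op, stayed)
After 7 (parentNode): main
After 8 (lastChild): h3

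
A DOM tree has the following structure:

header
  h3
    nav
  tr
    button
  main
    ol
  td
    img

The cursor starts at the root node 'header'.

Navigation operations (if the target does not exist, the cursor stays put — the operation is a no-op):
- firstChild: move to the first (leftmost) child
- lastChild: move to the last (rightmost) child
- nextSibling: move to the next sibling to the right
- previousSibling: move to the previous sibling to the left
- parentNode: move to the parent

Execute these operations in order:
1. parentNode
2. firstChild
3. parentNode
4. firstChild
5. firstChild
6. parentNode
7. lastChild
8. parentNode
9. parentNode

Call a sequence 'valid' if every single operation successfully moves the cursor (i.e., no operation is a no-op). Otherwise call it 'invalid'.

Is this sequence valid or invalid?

Answer: invalid

Derivation:
After 1 (parentNode): header (no-op, stayed)
After 2 (firstChild): h3
After 3 (parentNode): header
After 4 (firstChild): h3
After 5 (firstChild): nav
After 6 (parentNode): h3
After 7 (lastChild): nav
After 8 (parentNode): h3
After 9 (parentNode): header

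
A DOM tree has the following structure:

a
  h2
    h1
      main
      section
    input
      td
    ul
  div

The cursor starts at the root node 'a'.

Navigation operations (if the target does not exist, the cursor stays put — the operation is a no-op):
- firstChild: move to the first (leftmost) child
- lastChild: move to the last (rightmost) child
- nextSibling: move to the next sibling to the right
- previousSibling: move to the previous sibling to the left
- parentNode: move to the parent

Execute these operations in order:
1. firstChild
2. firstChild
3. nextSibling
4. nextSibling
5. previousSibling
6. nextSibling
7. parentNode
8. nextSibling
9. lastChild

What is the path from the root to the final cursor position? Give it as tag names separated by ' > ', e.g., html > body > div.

Answer: a > div

Derivation:
After 1 (firstChild): h2
After 2 (firstChild): h1
After 3 (nextSibling): input
After 4 (nextSibling): ul
After 5 (previousSibling): input
After 6 (nextSibling): ul
After 7 (parentNode): h2
After 8 (nextSibling): div
After 9 (lastChild): div (no-op, stayed)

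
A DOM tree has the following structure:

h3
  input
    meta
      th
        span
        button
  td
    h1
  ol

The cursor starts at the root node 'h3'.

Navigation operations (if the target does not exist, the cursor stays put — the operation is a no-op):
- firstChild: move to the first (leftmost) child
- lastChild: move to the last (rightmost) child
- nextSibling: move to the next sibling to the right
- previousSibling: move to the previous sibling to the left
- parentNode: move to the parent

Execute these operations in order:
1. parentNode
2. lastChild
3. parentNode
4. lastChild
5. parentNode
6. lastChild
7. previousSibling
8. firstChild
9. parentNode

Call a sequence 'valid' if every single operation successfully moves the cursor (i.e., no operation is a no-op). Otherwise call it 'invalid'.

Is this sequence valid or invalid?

Answer: invalid

Derivation:
After 1 (parentNode): h3 (no-op, stayed)
After 2 (lastChild): ol
After 3 (parentNode): h3
After 4 (lastChild): ol
After 5 (parentNode): h3
After 6 (lastChild): ol
After 7 (previousSibling): td
After 8 (firstChild): h1
After 9 (parentNode): td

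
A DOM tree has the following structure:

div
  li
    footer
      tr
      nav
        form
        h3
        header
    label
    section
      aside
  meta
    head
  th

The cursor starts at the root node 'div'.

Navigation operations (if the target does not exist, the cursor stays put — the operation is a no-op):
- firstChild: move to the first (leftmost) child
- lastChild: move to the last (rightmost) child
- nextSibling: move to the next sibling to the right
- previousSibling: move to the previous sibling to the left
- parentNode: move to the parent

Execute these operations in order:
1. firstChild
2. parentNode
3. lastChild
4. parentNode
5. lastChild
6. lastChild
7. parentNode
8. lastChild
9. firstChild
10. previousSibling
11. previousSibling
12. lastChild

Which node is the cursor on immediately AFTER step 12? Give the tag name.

After 1 (firstChild): li
After 2 (parentNode): div
After 3 (lastChild): th
After 4 (parentNode): div
After 5 (lastChild): th
After 6 (lastChild): th (no-op, stayed)
After 7 (parentNode): div
After 8 (lastChild): th
After 9 (firstChild): th (no-op, stayed)
After 10 (previousSibling): meta
After 11 (previousSibling): li
After 12 (lastChild): section

Answer: section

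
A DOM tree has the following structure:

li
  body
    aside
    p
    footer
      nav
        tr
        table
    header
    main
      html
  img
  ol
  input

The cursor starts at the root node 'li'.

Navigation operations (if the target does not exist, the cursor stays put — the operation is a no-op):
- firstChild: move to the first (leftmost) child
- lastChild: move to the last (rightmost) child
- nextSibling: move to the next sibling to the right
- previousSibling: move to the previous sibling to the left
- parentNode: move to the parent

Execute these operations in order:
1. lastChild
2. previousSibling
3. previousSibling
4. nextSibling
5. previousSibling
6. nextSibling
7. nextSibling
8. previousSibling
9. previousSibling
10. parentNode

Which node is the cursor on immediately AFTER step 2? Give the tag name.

Answer: ol

Derivation:
After 1 (lastChild): input
After 2 (previousSibling): ol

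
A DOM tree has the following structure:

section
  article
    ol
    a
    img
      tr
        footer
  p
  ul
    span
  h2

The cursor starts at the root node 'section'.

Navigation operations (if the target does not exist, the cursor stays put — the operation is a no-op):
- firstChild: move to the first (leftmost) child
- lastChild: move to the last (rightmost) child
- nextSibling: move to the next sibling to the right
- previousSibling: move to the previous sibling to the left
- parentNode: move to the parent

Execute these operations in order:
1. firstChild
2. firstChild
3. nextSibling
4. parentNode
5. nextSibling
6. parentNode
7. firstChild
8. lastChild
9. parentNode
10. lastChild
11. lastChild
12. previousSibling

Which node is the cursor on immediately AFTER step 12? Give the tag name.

After 1 (firstChild): article
After 2 (firstChild): ol
After 3 (nextSibling): a
After 4 (parentNode): article
After 5 (nextSibling): p
After 6 (parentNode): section
After 7 (firstChild): article
After 8 (lastChild): img
After 9 (parentNode): article
After 10 (lastChild): img
After 11 (lastChild): tr
After 12 (previousSibling): tr (no-op, stayed)

Answer: tr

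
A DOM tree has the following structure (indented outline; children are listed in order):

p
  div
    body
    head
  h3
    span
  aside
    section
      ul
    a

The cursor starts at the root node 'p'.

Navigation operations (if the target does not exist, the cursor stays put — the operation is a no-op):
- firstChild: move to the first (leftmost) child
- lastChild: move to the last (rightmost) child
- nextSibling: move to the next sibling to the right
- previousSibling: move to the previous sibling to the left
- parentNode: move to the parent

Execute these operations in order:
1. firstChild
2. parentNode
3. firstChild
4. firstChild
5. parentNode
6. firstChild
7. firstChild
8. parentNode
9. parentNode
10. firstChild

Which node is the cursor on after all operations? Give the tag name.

After 1 (firstChild): div
After 2 (parentNode): p
After 3 (firstChild): div
After 4 (firstChild): body
After 5 (parentNode): div
After 6 (firstChild): body
After 7 (firstChild): body (no-op, stayed)
After 8 (parentNode): div
After 9 (parentNode): p
After 10 (firstChild): div

Answer: div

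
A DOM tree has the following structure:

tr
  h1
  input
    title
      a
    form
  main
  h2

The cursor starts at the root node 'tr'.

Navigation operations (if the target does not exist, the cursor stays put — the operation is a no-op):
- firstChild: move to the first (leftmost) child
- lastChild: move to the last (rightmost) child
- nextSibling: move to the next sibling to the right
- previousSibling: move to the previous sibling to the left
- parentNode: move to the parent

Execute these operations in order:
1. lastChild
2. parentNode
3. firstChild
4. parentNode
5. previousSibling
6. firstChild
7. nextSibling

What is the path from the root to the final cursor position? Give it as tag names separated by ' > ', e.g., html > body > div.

After 1 (lastChild): h2
After 2 (parentNode): tr
After 3 (firstChild): h1
After 4 (parentNode): tr
After 5 (previousSibling): tr (no-op, stayed)
After 6 (firstChild): h1
After 7 (nextSibling): input

Answer: tr > input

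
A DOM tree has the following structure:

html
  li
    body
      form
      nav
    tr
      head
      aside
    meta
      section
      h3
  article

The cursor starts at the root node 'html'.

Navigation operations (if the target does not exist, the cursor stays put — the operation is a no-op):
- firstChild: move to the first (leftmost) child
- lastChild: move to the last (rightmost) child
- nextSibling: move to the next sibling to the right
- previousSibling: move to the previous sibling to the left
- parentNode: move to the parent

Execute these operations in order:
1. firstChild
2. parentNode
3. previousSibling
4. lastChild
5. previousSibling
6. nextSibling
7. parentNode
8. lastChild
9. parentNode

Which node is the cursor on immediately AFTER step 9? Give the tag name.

After 1 (firstChild): li
After 2 (parentNode): html
After 3 (previousSibling): html (no-op, stayed)
After 4 (lastChild): article
After 5 (previousSibling): li
After 6 (nextSibling): article
After 7 (parentNode): html
After 8 (lastChild): article
After 9 (parentNode): html

Answer: html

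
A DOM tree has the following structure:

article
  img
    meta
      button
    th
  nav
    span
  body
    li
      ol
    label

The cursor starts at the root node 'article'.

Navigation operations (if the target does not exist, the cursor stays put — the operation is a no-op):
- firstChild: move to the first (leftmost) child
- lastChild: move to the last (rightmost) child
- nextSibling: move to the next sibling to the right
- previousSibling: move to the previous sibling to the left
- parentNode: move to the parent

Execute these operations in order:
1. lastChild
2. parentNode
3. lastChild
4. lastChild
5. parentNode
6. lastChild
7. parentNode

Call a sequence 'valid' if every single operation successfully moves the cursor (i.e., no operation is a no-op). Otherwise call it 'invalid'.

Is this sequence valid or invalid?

After 1 (lastChild): body
After 2 (parentNode): article
After 3 (lastChild): body
After 4 (lastChild): label
After 5 (parentNode): body
After 6 (lastChild): label
After 7 (parentNode): body

Answer: valid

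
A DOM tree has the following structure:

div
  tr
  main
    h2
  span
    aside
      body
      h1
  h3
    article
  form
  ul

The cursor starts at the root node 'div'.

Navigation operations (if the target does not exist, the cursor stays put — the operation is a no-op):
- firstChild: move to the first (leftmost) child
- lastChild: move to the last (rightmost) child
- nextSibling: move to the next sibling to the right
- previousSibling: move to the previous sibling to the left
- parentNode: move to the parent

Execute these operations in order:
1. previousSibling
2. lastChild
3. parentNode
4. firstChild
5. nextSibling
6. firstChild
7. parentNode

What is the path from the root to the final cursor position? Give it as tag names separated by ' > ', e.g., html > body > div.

After 1 (previousSibling): div (no-op, stayed)
After 2 (lastChild): ul
After 3 (parentNode): div
After 4 (firstChild): tr
After 5 (nextSibling): main
After 6 (firstChild): h2
After 7 (parentNode): main

Answer: div > main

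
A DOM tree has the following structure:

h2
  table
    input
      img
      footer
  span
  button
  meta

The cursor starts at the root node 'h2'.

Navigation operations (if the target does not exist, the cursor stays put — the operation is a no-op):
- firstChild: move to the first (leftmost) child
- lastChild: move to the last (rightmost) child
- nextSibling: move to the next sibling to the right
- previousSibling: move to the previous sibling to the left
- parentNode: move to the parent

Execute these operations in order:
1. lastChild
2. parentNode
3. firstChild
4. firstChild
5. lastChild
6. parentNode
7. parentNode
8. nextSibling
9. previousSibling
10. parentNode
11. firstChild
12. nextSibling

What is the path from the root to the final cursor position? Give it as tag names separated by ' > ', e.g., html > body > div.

After 1 (lastChild): meta
After 2 (parentNode): h2
After 3 (firstChild): table
After 4 (firstChild): input
After 5 (lastChild): footer
After 6 (parentNode): input
After 7 (parentNode): table
After 8 (nextSibling): span
After 9 (previousSibling): table
After 10 (parentNode): h2
After 11 (firstChild): table
After 12 (nextSibling): span

Answer: h2 > span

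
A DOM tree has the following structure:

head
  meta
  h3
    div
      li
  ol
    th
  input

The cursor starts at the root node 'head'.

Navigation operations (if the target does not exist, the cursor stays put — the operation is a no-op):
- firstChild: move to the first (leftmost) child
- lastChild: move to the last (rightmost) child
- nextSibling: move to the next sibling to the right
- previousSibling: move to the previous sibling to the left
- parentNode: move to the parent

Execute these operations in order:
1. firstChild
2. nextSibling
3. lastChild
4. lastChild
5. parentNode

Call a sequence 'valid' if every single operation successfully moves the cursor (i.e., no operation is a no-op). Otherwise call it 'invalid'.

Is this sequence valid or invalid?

After 1 (firstChild): meta
After 2 (nextSibling): h3
After 3 (lastChild): div
After 4 (lastChild): li
After 5 (parentNode): div

Answer: valid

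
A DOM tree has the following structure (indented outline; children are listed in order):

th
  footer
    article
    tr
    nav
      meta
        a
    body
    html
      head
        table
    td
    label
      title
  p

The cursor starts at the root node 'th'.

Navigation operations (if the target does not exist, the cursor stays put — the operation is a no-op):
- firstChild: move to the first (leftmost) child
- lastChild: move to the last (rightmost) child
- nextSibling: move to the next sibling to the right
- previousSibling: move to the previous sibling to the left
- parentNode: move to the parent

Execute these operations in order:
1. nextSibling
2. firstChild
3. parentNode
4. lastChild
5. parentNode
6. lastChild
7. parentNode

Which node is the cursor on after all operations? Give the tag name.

Answer: th

Derivation:
After 1 (nextSibling): th (no-op, stayed)
After 2 (firstChild): footer
After 3 (parentNode): th
After 4 (lastChild): p
After 5 (parentNode): th
After 6 (lastChild): p
After 7 (parentNode): th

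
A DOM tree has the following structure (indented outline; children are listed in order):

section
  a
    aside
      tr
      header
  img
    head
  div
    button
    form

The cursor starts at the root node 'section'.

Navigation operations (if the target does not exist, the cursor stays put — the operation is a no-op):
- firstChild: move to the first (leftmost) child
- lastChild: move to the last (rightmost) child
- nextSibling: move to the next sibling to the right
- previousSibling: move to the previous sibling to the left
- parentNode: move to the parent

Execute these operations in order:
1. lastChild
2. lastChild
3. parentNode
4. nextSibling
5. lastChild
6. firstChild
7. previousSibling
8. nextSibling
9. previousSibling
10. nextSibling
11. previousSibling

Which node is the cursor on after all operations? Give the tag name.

After 1 (lastChild): div
After 2 (lastChild): form
After 3 (parentNode): div
After 4 (nextSibling): div (no-op, stayed)
After 5 (lastChild): form
After 6 (firstChild): form (no-op, stayed)
After 7 (previousSibling): button
After 8 (nextSibling): form
After 9 (previousSibling): button
After 10 (nextSibling): form
After 11 (previousSibling): button

Answer: button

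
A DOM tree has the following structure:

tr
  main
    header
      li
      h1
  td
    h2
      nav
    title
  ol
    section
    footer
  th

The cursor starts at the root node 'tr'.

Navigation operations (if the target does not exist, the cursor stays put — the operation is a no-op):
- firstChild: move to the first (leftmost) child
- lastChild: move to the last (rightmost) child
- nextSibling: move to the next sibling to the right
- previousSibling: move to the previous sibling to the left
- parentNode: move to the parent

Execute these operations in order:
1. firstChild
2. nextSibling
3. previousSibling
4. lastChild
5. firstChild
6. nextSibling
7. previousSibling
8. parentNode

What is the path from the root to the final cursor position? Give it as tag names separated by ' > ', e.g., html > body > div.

After 1 (firstChild): main
After 2 (nextSibling): td
After 3 (previousSibling): main
After 4 (lastChild): header
After 5 (firstChild): li
After 6 (nextSibling): h1
After 7 (previousSibling): li
After 8 (parentNode): header

Answer: tr > main > header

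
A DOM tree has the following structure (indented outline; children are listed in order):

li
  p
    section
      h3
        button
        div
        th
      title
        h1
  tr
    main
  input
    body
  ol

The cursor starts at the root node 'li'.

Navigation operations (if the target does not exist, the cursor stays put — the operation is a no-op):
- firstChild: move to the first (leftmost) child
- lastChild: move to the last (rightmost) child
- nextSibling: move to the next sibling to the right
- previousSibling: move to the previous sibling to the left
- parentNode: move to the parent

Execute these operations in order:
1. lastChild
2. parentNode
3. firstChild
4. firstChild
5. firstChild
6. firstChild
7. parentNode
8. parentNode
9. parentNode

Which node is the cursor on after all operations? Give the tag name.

After 1 (lastChild): ol
After 2 (parentNode): li
After 3 (firstChild): p
After 4 (firstChild): section
After 5 (firstChild): h3
After 6 (firstChild): button
After 7 (parentNode): h3
After 8 (parentNode): section
After 9 (parentNode): p

Answer: p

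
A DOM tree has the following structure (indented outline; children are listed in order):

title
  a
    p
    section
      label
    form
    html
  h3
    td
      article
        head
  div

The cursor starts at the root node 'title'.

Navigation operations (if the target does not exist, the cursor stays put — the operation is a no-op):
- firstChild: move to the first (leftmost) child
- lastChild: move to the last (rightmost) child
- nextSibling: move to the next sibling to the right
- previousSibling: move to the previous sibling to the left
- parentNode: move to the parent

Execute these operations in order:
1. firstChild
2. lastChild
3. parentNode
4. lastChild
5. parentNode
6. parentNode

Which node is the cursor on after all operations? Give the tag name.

Answer: title

Derivation:
After 1 (firstChild): a
After 2 (lastChild): html
After 3 (parentNode): a
After 4 (lastChild): html
After 5 (parentNode): a
After 6 (parentNode): title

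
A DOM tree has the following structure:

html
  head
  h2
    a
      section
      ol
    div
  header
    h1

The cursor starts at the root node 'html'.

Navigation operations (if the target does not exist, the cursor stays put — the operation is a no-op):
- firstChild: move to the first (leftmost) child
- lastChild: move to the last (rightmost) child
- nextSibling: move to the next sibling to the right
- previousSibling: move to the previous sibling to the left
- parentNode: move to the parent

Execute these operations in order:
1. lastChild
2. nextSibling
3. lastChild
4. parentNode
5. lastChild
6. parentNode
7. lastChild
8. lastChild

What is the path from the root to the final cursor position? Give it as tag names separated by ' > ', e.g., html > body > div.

Answer: html > header > h1

Derivation:
After 1 (lastChild): header
After 2 (nextSibling): header (no-op, stayed)
After 3 (lastChild): h1
After 4 (parentNode): header
After 5 (lastChild): h1
After 6 (parentNode): header
After 7 (lastChild): h1
After 8 (lastChild): h1 (no-op, stayed)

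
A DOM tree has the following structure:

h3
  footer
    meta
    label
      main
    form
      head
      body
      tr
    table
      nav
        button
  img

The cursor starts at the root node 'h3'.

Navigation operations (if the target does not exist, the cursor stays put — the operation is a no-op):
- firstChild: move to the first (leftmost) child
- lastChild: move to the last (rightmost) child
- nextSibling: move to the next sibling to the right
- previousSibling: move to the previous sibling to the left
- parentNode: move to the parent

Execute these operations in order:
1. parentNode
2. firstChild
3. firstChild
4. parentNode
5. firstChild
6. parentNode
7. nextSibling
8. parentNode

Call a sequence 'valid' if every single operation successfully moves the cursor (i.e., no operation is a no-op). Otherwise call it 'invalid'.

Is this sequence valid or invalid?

Answer: invalid

Derivation:
After 1 (parentNode): h3 (no-op, stayed)
After 2 (firstChild): footer
After 3 (firstChild): meta
After 4 (parentNode): footer
After 5 (firstChild): meta
After 6 (parentNode): footer
After 7 (nextSibling): img
After 8 (parentNode): h3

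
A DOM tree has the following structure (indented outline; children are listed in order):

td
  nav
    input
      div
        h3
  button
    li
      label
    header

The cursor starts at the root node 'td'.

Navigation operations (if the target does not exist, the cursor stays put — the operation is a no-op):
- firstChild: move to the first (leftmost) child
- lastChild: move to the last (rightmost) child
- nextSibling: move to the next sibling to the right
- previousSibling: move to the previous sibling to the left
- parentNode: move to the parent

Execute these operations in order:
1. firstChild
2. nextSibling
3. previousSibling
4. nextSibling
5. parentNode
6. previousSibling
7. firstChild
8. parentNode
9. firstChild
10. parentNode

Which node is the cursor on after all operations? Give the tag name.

After 1 (firstChild): nav
After 2 (nextSibling): button
After 3 (previousSibling): nav
After 4 (nextSibling): button
After 5 (parentNode): td
After 6 (previousSibling): td (no-op, stayed)
After 7 (firstChild): nav
After 8 (parentNode): td
After 9 (firstChild): nav
After 10 (parentNode): td

Answer: td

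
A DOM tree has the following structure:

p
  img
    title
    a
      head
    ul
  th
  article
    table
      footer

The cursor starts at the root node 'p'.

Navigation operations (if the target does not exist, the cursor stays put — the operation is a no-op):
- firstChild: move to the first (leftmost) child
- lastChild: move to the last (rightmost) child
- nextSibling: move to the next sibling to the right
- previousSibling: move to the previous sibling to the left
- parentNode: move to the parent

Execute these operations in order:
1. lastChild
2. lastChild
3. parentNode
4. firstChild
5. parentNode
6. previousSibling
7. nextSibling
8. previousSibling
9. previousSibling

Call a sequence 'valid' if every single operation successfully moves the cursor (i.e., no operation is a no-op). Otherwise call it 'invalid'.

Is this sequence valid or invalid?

After 1 (lastChild): article
After 2 (lastChild): table
After 3 (parentNode): article
After 4 (firstChild): table
After 5 (parentNode): article
After 6 (previousSibling): th
After 7 (nextSibling): article
After 8 (previousSibling): th
After 9 (previousSibling): img

Answer: valid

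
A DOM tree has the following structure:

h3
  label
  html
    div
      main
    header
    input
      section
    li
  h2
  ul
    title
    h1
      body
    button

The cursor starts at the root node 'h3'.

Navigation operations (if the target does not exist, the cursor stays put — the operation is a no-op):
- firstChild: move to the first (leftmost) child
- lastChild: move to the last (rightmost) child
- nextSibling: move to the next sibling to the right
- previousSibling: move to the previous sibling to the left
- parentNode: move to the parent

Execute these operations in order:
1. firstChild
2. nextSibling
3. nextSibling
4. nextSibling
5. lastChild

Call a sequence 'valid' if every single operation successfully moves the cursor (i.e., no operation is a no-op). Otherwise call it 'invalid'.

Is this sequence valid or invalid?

After 1 (firstChild): label
After 2 (nextSibling): html
After 3 (nextSibling): h2
After 4 (nextSibling): ul
After 5 (lastChild): button

Answer: valid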